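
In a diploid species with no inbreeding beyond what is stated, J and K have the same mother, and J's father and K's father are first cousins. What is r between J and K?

Wright's path rule: contributions from independent ancestry routes add.
J and K are related in two ways: half-sibs through their shared mother (r = 1/4) and second cousins through their fathers (r = 1/32).
r = 1/4 + 1/32 = 9/32 = 0.28125.

0.28125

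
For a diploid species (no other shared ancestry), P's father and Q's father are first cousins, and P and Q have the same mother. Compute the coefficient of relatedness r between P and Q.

0.28125

Relatedness sums over independent paths through distinct common ancestors.
P and Q are related in two ways: second cousins through their fathers (r = 1/32) and half-sibs through their shared mother (r = 1/4).
r = 1/32 + 1/4 = 9/32 = 0.28125.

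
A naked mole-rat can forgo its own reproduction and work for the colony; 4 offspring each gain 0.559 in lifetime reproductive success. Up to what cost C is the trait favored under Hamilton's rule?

1.118

r to an offspring = 0.5 (one parent–offspring link: r = (1/2)^1 = 1/2).
Hamilton's rule: n·r·B > C, so the trait is favored while C < n·r·B = 4·0.5·0.559 = 1.118.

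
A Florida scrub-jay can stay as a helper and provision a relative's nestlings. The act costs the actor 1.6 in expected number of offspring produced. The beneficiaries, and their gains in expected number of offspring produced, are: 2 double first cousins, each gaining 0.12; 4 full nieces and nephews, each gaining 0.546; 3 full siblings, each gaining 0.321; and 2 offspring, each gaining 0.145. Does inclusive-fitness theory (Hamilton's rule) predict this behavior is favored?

No

Hamilton's rule: the trait is favored when the sum of r·B over every recipient exceeds the actor's cost C.
r to a double first cousin = 0.25 (double first cousins share both grandparent pairs — four paths of length 4: r = 4·(1/2)^4 = 1/4).
r to a full niece or nephew = 0.25 (full aunt/uncle↔niece/nephew: two paths of length 3 through the shared grandparent pair: r = 2·(1/2)^3 = 1/4).
r to a full sibling = 0.5 (full sibs share both parents — two paths of length 2: r = 2·(1/2)^2 = 1/2).
r to an offspring = 1/2 (one parent–offspring link: r = (1/2)^1 = 1/2).
Summing one r·B term per recipient: 2·0.25·0.12 + 4·0.25·0.546 + 3·0.5·0.321 + 2·0.5·0.145 = 1.2325.
1.2325 < 1.6: the indirect benefit is less than the cost.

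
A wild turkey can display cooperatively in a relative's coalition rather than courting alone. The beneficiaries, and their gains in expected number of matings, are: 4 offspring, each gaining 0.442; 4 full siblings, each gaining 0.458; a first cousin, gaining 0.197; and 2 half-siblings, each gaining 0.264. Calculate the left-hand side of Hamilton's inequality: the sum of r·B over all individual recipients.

r to an offspring = 0.5 (one parent–offspring link: r = (1/2)^1 = 1/2).
r to a full sibling = 0.5 (full sibs share both parents — two paths of length 2: r = 2·(1/2)^2 = 1/2).
r to a first cousin = 1/8 (first cousins share one grandparent pair — two paths of length 4: r = 2·(1/2)^4 = 1/8).
r to a half-sibling = 0.25 (half-sibs share one parent — one path of length 2: r = (1/2)^2 = 1/4).
Summing one r·B term per recipient: 4·0.5·0.442 + 4·0.5·0.458 + 1·0.125·0.197 + 2·0.25·0.264 = 1.956625.

1.956625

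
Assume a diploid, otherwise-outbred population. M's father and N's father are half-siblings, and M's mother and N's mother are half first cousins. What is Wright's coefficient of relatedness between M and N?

0.078125

Relatedness sums over independent paths through distinct common ancestors.
M and N are related in two ways: half first cousins through their fathers (r = 1/16) and half second cousins through their mothers (r = 1/64).
r = 1/16 + 1/64 = 5/64 = 0.078125.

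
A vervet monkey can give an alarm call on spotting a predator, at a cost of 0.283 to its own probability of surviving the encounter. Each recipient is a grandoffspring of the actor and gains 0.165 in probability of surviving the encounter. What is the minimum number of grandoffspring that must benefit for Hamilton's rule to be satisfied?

7

r to a grandoffspring = 1/4 (two parent–offspring links: r = (1/2)^2 = 1/4).
Hamilton's rule: n·r·B > C  ⇒  n > C/(r·B) = 0.283/(0.25·0.165) = 6.861.
The smallest integer exceeding 6.861 is 7.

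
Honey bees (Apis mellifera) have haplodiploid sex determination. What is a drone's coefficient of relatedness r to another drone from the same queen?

0.5

Haploid brothers each carry a random half of the queen's diploid genome, so on average they share half: r = 1/2.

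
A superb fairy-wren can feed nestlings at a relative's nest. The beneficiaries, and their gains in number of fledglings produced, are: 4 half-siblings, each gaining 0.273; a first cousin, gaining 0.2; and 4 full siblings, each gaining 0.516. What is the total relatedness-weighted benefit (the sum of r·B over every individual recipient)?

1.33

r to a half-sibling = 0.25 (half-sibs share one parent — one path of length 2: r = (1/2)^2 = 1/4).
r to a first cousin = 0.125 (first cousins share one grandparent pair — two paths of length 4: r = 2·(1/2)^4 = 1/8).
r to a full sibling = 0.5 (full sibs share both parents — two paths of length 2: r = 2·(1/2)^2 = 1/2).
Summing one r·B term per recipient: 4·0.25·0.273 + 1·0.125·0.2 + 4·0.5·0.516 = 1.33.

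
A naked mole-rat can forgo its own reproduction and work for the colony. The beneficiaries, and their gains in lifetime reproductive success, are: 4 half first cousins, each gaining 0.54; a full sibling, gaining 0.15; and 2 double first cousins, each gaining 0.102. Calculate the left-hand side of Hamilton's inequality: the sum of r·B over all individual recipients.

r to a half first cousin = 0.0625 (half first cousins share one grandparent — one path of length 4: r = (1/2)^4 = 1/16).
r to a full sibling = 0.5 (full sibs share both parents — two paths of length 2: r = 2·(1/2)^2 = 1/2).
r to a double first cousin = 0.25 (double first cousins share both grandparent pairs — four paths of length 4: r = 4·(1/2)^4 = 1/4).
Summing one r·B term per recipient: 4·0.0625·0.54 + 1·0.5·0.15 + 2·0.25·0.102 = 0.261.

0.261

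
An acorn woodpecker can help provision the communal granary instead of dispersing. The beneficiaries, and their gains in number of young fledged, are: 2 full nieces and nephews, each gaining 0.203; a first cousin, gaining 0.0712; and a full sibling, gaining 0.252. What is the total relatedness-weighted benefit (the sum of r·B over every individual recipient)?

0.2364

r to a full niece or nephew = 0.25 (full aunt/uncle↔niece/nephew: two paths of length 3 through the shared grandparent pair: r = 2·(1/2)^3 = 1/4).
r to a first cousin = 0.125 (first cousins share one grandparent pair — two paths of length 4: r = 2·(1/2)^4 = 1/8).
r to a full sibling = 0.5 (full sibs share both parents — two paths of length 2: r = 2·(1/2)^2 = 1/2).
Summing one r·B term per recipient: 2·0.25·0.203 + 1·0.125·0.0712 + 1·0.5·0.252 = 0.2364.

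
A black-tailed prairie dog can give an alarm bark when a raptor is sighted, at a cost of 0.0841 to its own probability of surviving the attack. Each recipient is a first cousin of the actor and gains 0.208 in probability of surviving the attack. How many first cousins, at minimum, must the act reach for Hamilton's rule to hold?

r to a first cousin = 0.125 (first cousins share one grandparent pair — two paths of length 4: r = 2·(1/2)^4 = 1/8).
Hamilton's rule: n·r·B > C  ⇒  n > C/(r·B) = 0.0841/(0.125·0.208) = 3.235.
The smallest integer exceeding 3.235 is 4.

4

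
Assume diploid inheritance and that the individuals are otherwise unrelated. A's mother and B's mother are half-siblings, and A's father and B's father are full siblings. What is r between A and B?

Independent pedigree routes through distinct common ancestors add.
A and B are related in two ways: half first cousins through their mothers (r = 1/16) and first cousins through their fathers (r = 1/8).
r = 1/16 + 1/8 = 3/16 = 0.1875.

0.1875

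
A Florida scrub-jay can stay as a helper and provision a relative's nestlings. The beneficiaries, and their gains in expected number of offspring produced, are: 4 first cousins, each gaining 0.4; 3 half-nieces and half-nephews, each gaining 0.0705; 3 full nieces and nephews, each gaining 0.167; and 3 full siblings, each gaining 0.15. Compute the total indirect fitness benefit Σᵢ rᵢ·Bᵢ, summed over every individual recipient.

r to a first cousin = 1/8 (first cousins share one grandparent pair — two paths of length 4: r = 2·(1/2)^4 = 1/8).
r to a half-niece or half-nephew = 0.125 (half-aunt/uncle↔niece/nephew: one path of length 3: r = (1/2)^3 = 1/8).
r to a full niece or nephew = 0.25 (full aunt/uncle↔niece/nephew: two paths of length 3 through the shared grandparent pair: r = 2·(1/2)^3 = 1/4).
r to a full sibling = 1/2 (full sibs share both parents — two paths of length 2: r = 2·(1/2)^2 = 1/2).
Summing one r·B term per recipient: 4·0.125·0.4 + 3·0.125·0.0705 + 3·0.25·0.167 + 3·0.5·0.15 = 0.5766875.

0.5766875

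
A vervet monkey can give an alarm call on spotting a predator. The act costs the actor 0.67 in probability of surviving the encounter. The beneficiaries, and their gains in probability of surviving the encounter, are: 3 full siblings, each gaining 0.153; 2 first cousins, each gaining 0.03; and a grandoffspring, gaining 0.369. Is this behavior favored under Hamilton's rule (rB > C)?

Hamilton's rule: the trait is favored when the sum of r·B over every recipient exceeds the actor's cost C.
r to a full sibling = 1/2 (full sibs share both parents — two paths of length 2: r = 2·(1/2)^2 = 1/2).
r to a first cousin = 1/8 (first cousins share one grandparent pair — two paths of length 4: r = 2·(1/2)^4 = 1/8).
r to a grandoffspring = 0.25 (two parent–offspring links: r = (1/2)^2 = 1/4).
Summing one r·B term per recipient: 3·0.5·0.153 + 2·0.125·0.03 + 1·0.25·0.369 = 0.32925.
0.32925 < 0.67: the indirect benefit is less than the cost.

No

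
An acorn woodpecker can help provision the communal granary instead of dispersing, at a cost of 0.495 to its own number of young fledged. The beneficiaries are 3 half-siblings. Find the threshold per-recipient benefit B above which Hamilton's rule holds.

r to a half-sibling = 1/4 (half-sibs share one parent — one path of length 2: r = (1/2)^2 = 1/4).
Hamilton's rule with n recipients of equal r: n·r·B > C, so B > C/(n·r) = 0.495/(3·0.25) = 0.66.

0.66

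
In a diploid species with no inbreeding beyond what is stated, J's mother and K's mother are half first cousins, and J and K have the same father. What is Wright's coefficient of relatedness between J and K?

0.265625

Relatedness sums over independent paths through distinct common ancestors.
J and K are related in two ways: half second cousins through their mothers (r = 1/64) and half-sibs through their shared father (r = 1/4).
r = 1/64 + 1/4 = 17/64 = 0.265625.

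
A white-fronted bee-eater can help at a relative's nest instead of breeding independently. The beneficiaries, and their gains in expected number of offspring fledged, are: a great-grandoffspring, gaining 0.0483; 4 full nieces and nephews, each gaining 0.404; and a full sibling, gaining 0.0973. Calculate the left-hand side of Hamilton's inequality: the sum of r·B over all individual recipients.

r to a great-grandoffspring = 1/8 (three parent–offspring links: r = (1/2)^3 = 1/8).
r to a full niece or nephew = 1/4 (full aunt/uncle↔niece/nephew: two paths of length 3 through the shared grandparent pair: r = 2·(1/2)^3 = 1/4).
r to a full sibling = 1/2 (full sibs share both parents — two paths of length 2: r = 2·(1/2)^2 = 1/2).
Summing one r·B term per recipient: 1·0.125·0.0483 + 4·0.25·0.404 + 1·0.5·0.0973 = 0.4586875.

0.4586875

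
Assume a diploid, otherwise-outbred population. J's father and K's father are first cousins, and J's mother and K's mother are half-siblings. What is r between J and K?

0.09375

Relatedness sums over independent paths through distinct common ancestors.
J and K are related in two ways: second cousins through their fathers (r = 1/32) and half first cousins through their mothers (r = 1/16).
r = 1/32 + 1/16 = 3/32 = 0.09375.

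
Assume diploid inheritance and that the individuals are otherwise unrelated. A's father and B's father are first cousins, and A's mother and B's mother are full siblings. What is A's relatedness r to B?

0.15625

Wright's path rule: contributions from independent ancestry routes add.
A and B are related in two ways: second cousins through their fathers (r = 1/32) and first cousins through their mothers (r = 1/8).
r = 1/32 + 1/8 = 5/32 = 0.15625.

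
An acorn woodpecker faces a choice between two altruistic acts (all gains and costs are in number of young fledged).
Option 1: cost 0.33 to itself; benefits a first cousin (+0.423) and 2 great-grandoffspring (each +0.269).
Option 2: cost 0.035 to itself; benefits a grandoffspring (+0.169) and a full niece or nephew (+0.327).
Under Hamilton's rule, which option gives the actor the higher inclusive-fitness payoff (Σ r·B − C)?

Option 1: r to a first cousin = 0.125.
Option 1: r to a great-grandoffspring = 0.125.
Option 1: Σ r·B − C = (1·0.125·0.423 + 2·0.125·0.269) − 0.33 = -0.209875.
Option 2: r to a grandoffspring = 0.25.
Option 2: r to a full niece or nephew = 0.25.
Option 2: Σ r·B − C = (1·0.25·0.169 + 1·0.25·0.327) − 0.035 = 0.089.
Option 2 has the higher net inclusive-fitness payoff.

Option 2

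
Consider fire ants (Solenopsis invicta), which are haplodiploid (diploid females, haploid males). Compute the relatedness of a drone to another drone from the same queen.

Haploid brothers each carry a random half of the queen's diploid genome, so on average they share half: r = 1/2.

0.5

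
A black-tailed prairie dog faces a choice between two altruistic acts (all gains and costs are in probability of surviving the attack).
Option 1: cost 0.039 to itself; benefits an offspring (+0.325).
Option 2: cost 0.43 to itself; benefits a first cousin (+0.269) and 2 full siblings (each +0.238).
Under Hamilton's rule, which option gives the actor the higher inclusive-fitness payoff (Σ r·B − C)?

Option 1

Option 1: r to an offspring = 0.5.
Option 1: Σ r·B − C = (1·0.5·0.325) − 0.039 = 0.1235.
Option 2: r to a first cousin = 0.125.
Option 2: r to a full sibling = 0.5.
Option 2: Σ r·B − C = (1·0.125·0.269 + 2·0.5·0.238) − 0.43 = -0.158375.
Option 1 has the higher net inclusive-fitness payoff.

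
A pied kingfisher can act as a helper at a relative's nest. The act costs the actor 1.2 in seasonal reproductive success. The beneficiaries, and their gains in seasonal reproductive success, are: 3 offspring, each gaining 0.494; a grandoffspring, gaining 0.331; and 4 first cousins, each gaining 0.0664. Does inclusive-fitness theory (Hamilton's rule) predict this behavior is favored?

No

Hamilton's rule: the trait is favored when the sum of r·B over every recipient exceeds the actor's cost C.
r to an offspring = 0.5 (one parent–offspring link: r = (1/2)^1 = 1/2).
r to a grandoffspring = 1/4 (two parent–offspring links: r = (1/2)^2 = 1/4).
r to a first cousin = 0.125 (first cousins share one grandparent pair — two paths of length 4: r = 2·(1/2)^4 = 1/8).
Summing one r·B term per recipient: 3·0.5·0.494 + 1·0.25·0.331 + 4·0.125·0.0664 = 0.85695.
0.85695 < 1.2: the indirect benefit is less than the cost.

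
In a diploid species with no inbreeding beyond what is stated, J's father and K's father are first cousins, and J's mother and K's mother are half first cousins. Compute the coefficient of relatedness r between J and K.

0.046875

With two independent routes of shared ancestry, r is the sum of the two contributions.
J and K are related in two ways: second cousins through their fathers (r = 1/32) and half second cousins through their mothers (r = 1/64).
r = 1/32 + 1/64 = 3/64 = 0.046875.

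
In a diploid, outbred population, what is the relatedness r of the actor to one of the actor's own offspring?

Each parent–offspring link contributes a factor of 1/2, and independent paths through distinct common ancestors add.
One parent–offspring link: r = (1/2)^1 = 1/2.

0.5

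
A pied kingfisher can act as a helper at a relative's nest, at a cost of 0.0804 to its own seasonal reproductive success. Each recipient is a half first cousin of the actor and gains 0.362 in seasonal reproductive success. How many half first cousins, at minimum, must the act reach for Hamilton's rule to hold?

4

r to a half first cousin = 1/16 (half first cousins share one grandparent — one path of length 4: r = (1/2)^4 = 1/16).
Hamilton's rule: n·r·B > C  ⇒  n > C/(r·B) = 0.0804/(0.0625·0.362) = 3.554.
The smallest integer exceeding 3.554 is 4.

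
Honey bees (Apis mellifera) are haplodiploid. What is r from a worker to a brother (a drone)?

0.25

Her haploid brother carries none of their father's genes and a random half of their mother's genome; that half matches the maternal half of her own genome with probability 1/2: r = 1/2 · 1/2 = 1/4.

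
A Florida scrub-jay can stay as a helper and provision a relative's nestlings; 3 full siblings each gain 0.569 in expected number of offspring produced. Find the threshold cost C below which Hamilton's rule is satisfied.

r to a full sibling = 0.5 (full sibs share both parents — two paths of length 2: r = 2·(1/2)^2 = 1/2).
Hamilton's rule: n·r·B > C, so the trait is favored while C < n·r·B = 3·0.5·0.569 = 0.8535.

0.8535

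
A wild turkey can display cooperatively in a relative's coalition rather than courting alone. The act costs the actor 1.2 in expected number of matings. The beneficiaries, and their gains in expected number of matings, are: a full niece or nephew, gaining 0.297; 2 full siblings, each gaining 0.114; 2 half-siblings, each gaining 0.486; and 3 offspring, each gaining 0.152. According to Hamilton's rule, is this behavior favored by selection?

No

Hamilton's rule: the trait is favored when the sum of r·B over every recipient exceeds the actor's cost C.
r to a full niece or nephew = 1/4 (full aunt/uncle↔niece/nephew: two paths of length 3 through the shared grandparent pair: r = 2·(1/2)^3 = 1/4).
r to a full sibling = 0.5 (full sibs share both parents — two paths of length 2: r = 2·(1/2)^2 = 1/2).
r to a half-sibling = 0.25 (half-sibs share one parent — one path of length 2: r = (1/2)^2 = 1/4).
r to an offspring = 0.5 (one parent–offspring link: r = (1/2)^1 = 1/2).
Summing one r·B term per recipient: 1·0.25·0.297 + 2·0.5·0.114 + 2·0.25·0.486 + 3·0.5·0.152 = 0.65925.
0.65925 < 1.2: the indirect benefit is less than the cost.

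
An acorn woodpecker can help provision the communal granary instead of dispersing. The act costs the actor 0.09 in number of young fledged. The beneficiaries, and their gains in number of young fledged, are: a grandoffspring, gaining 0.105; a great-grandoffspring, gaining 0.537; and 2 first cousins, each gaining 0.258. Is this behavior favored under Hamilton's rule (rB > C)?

Hamilton's rule: the trait is favored when the sum of r·B over every recipient exceeds the actor's cost C.
r to a grandoffspring = 0.25 (two parent–offspring links: r = (1/2)^2 = 1/4).
r to a great-grandoffspring = 0.125 (three parent–offspring links: r = (1/2)^3 = 1/8).
r to a first cousin = 0.125 (first cousins share one grandparent pair — two paths of length 4: r = 2·(1/2)^4 = 1/8).
Summing one r·B term per recipient: 1·0.25·0.105 + 1·0.125·0.537 + 2·0.125·0.258 = 0.157875.
0.157875 > 0.09: the indirect benefit exceeds the cost.

Yes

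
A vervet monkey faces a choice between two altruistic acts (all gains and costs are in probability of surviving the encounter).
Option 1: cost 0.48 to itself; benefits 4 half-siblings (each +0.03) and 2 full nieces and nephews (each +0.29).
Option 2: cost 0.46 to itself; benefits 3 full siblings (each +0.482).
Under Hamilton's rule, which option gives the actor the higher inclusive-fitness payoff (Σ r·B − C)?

Option 2

Option 1: r to a half-sibling = 0.25.
Option 1: r to a full niece or nephew = 0.25.
Option 1: Σ r·B − C = (4·0.25·0.03 + 2·0.25·0.29) − 0.48 = -0.305.
Option 2: r to a full sibling = 0.5.
Option 2: Σ r·B − C = (3·0.5·0.482) − 0.46 = 0.263.
Option 2 has the higher net inclusive-fitness payoff.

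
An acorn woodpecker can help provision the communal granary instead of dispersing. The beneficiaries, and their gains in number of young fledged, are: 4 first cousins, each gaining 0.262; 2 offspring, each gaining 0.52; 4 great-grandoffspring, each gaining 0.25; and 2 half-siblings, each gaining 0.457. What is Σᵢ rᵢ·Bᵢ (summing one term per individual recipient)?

r to a first cousin = 0.125 (first cousins share one grandparent pair — two paths of length 4: r = 2·(1/2)^4 = 1/8).
r to an offspring = 1/2 (one parent–offspring link: r = (1/2)^1 = 1/2).
r to a great-grandoffspring = 0.125 (three parent–offspring links: r = (1/2)^3 = 1/8).
r to a half-sibling = 0.25 (half-sibs share one parent — one path of length 2: r = (1/2)^2 = 1/4).
Summing one r·B term per recipient: 4·0.125·0.262 + 2·0.5·0.52 + 4·0.125·0.25 + 2·0.25·0.457 = 1.0045.

1.0045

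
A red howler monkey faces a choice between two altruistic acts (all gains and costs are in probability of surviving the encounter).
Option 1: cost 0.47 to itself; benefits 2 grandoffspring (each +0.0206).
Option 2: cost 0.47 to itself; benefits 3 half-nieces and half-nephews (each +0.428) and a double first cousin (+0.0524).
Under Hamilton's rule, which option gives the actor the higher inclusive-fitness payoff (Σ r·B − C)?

Option 2

Option 1: r to a grandoffspring = 0.25.
Option 1: Σ r·B − C = (2·0.25·0.0206) − 0.47 = -0.4597.
Option 2: r to a half-niece or half-nephew = 0.125.
Option 2: r to a double first cousin = 0.25.
Option 2: Σ r·B − C = (3·0.125·0.428 + 1·0.25·0.0524) − 0.47 = -0.2964.
Option 2 has the higher net inclusive-fitness payoff.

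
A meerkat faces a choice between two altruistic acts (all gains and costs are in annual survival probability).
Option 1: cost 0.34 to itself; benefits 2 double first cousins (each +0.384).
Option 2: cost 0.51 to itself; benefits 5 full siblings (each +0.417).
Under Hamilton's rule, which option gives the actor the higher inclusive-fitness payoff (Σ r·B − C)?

Option 2

Option 1: r to a double first cousin = 0.25.
Option 1: Σ r·B − C = (2·0.25·0.384) − 0.34 = -0.148.
Option 2: r to a full sibling = 0.5.
Option 2: Σ r·B − C = (5·0.5·0.417) − 0.51 = 0.5325.
Option 2 has the higher net inclusive-fitness payoff.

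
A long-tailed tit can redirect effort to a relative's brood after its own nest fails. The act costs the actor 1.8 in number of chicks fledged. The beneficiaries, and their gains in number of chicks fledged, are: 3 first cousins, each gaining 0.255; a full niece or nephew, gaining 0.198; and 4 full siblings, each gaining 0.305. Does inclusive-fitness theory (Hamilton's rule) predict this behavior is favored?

Hamilton's rule: the trait is favored when the sum of r·B over every recipient exceeds the actor's cost C.
r to a first cousin = 0.125 (first cousins share one grandparent pair — two paths of length 4: r = 2·(1/2)^4 = 1/8).
r to a full niece or nephew = 0.25 (full aunt/uncle↔niece/nephew: two paths of length 3 through the shared grandparent pair: r = 2·(1/2)^3 = 1/4).
r to a full sibling = 1/2 (full sibs share both parents — two paths of length 2: r = 2·(1/2)^2 = 1/2).
Summing one r·B term per recipient: 3·0.125·0.255 + 1·0.25·0.198 + 4·0.5·0.305 = 0.755125.
0.755125 < 1.8: the indirect benefit is less than the cost.

No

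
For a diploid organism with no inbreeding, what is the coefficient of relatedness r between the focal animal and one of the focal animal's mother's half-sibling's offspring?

0.0625

Each parent–offspring link contributes a factor of 1/2, and independent paths through distinct common ancestors add.
Half first cousins share one grandparent — one path of length 4: r = (1/2)^4 = 1/16.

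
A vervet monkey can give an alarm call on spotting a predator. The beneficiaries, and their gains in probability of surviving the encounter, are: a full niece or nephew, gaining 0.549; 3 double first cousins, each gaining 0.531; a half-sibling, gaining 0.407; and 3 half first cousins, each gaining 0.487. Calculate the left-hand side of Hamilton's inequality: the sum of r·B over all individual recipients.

0.7285625

r to a full niece or nephew = 0.25 (full aunt/uncle↔niece/nephew: two paths of length 3 through the shared grandparent pair: r = 2·(1/2)^3 = 1/4).
r to a double first cousin = 1/4 (double first cousins share both grandparent pairs — four paths of length 4: r = 4·(1/2)^4 = 1/4).
r to a half-sibling = 0.25 (half-sibs share one parent — one path of length 2: r = (1/2)^2 = 1/4).
r to a half first cousin = 1/16 (half first cousins share one grandparent — one path of length 4: r = (1/2)^4 = 1/16).
Summing one r·B term per recipient: 1·0.25·0.549 + 3·0.25·0.531 + 1·0.25·0.407 + 3·0.0625·0.487 = 0.7285625.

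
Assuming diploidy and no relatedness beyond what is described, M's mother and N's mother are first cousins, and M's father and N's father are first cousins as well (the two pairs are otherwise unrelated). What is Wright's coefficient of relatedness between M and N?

0.0625

With two independent routes of shared ancestry, r is the sum of the two contributions.
M and N are related in two ways: second cousins through their mothers (r = 1/32) and second cousins through their fathers (r = 1/32).
r = 1/32 + 1/32 = 1/16 = 0.0625.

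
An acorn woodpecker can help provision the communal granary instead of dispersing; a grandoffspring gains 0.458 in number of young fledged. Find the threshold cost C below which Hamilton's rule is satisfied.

0.1145

r to a grandoffspring = 0.25 (two parent–offspring links: r = (1/2)^2 = 1/4).
Hamilton's rule: n·r·B > C, so the trait is favored while C < n·r·B = 1·0.25·0.458 = 0.1145.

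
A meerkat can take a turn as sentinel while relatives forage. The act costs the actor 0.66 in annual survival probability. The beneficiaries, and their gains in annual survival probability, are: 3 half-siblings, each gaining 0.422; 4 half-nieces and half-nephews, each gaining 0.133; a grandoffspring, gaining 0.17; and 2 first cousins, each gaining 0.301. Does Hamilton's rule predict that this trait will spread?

Hamilton's rule: the trait is favored when the sum of r·B over every recipient exceeds the actor's cost C.
r to a half-sibling = 1/4 (half-sibs share one parent — one path of length 2: r = (1/2)^2 = 1/4).
r to a half-niece or half-nephew = 1/8 (half-aunt/uncle↔niece/nephew: one path of length 3: r = (1/2)^3 = 1/8).
r to a grandoffspring = 1/4 (two parent–offspring links: r = (1/2)^2 = 1/4).
r to a first cousin = 1/8 (first cousins share one grandparent pair — two paths of length 4: r = 2·(1/2)^4 = 1/8).
Summing one r·B term per recipient: 3·0.25·0.422 + 4·0.125·0.133 + 1·0.25·0.17 + 2·0.125·0.301 = 0.50075.
0.50075 < 0.66: the indirect benefit is less than the cost.

No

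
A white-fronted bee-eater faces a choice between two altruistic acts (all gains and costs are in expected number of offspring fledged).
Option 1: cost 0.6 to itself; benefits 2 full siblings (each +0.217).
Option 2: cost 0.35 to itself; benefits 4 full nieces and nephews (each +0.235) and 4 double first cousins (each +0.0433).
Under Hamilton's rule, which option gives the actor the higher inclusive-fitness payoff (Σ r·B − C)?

Option 1: r to a full sibling = 0.5.
Option 1: Σ r·B − C = (2·0.5·0.217) − 0.6 = -0.383.
Option 2: r to a full niece or nephew = 0.25.
Option 2: r to a double first cousin = 0.25.
Option 2: Σ r·B − C = (4·0.25·0.235 + 4·0.25·0.0433) − 0.35 = -0.0717.
Option 2 has the higher net inclusive-fitness payoff.

Option 2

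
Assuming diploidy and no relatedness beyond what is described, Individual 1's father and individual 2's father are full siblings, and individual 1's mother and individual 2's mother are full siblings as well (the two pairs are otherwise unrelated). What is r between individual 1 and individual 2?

0.25

Independent pedigree routes through distinct common ancestors add.
Individual 1 and individual 2 are related in two ways: first cousins through their fathers (r = 1/8) and first cousins through their mothers (r = 1/8) — i.e. double first cousins.
r = 1/8 + 1/8 = 1/4 = 0.25.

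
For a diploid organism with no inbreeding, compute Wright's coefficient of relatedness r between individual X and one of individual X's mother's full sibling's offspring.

0.125

Each parent–offspring link contributes a factor of 1/2, and independent paths through distinct common ancestors add.
First cousins share one grandparent pair — two paths of length 4: r = 2·(1/2)^4 = 1/8.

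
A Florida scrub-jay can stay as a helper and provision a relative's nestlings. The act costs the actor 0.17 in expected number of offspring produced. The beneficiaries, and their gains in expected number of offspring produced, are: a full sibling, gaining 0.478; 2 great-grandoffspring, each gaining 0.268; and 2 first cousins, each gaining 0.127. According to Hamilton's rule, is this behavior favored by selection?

Yes

Hamilton's rule: the trait is favored when the sum of r·B over every recipient exceeds the actor's cost C.
r to a full sibling = 1/2 (full sibs share both parents — two paths of length 2: r = 2·(1/2)^2 = 1/2).
r to a great-grandoffspring = 0.125 (three parent–offspring links: r = (1/2)^3 = 1/8).
r to a first cousin = 0.125 (first cousins share one grandparent pair — two paths of length 4: r = 2·(1/2)^4 = 1/8).
Summing one r·B term per recipient: 1·0.5·0.478 + 2·0.125·0.268 + 2·0.125·0.127 = 0.33775.
0.33775 > 0.17: the indirect benefit exceeds the cost.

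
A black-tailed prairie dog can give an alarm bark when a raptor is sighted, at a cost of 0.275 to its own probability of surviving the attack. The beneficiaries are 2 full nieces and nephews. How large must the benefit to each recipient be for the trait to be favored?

r to a full niece or nephew = 0.25 (full aunt/uncle↔niece/nephew: two paths of length 3 through the shared grandparent pair: r = 2·(1/2)^3 = 1/4).
Hamilton's rule with n recipients of equal r: n·r·B > C, so B > C/(n·r) = 0.275/(2·0.25) = 0.55.

0.55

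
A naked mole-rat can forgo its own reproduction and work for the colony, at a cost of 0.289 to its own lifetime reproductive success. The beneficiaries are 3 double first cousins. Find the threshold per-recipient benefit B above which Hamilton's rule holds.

0.3853

r to a double first cousin = 0.25 (double first cousins share both grandparent pairs — four paths of length 4: r = 4·(1/2)^4 = 1/4).
Hamilton's rule with n recipients of equal r: n·r·B > C, so B > C/(n·r) = 0.289/(3·0.25) = 0.3853.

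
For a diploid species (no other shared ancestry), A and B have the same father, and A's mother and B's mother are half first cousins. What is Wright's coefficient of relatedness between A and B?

Wright's path rule: contributions from independent ancestry routes add.
A and B are related in two ways: half-sibs through their shared father (r = 1/4) and half second cousins through their mothers (r = 1/64).
r = 1/4 + 1/64 = 17/64 = 0.265625.

0.265625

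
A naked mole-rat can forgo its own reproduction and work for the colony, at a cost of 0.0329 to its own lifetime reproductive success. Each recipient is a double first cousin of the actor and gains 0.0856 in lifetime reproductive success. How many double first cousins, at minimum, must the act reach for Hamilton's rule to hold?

r to a double first cousin = 1/4 (double first cousins share both grandparent pairs — four paths of length 4: r = 4·(1/2)^4 = 1/4).
Hamilton's rule: n·r·B > C  ⇒  n > C/(r·B) = 0.0329/(0.25·0.0856) = 1.537.
The smallest integer exceeding 1.537 is 2.

2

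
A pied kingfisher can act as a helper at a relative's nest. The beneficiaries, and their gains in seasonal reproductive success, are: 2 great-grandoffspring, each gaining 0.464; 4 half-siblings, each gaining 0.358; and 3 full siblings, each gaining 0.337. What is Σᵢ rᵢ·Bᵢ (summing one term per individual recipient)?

r to a great-grandoffspring = 1/8 (three parent–offspring links: r = (1/2)^3 = 1/8).
r to a half-sibling = 0.25 (half-sibs share one parent — one path of length 2: r = (1/2)^2 = 1/4).
r to a full sibling = 0.5 (full sibs share both parents — two paths of length 2: r = 2·(1/2)^2 = 1/2).
Summing one r·B term per recipient: 2·0.125·0.464 + 4·0.25·0.358 + 3·0.5·0.337 = 0.9795.

0.9795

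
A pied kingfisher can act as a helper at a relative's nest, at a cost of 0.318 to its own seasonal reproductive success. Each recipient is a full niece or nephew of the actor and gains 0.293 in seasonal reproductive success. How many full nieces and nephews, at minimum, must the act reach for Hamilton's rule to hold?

r to a full niece or nephew = 1/4 (full aunt/uncle↔niece/nephew: two paths of length 3 through the shared grandparent pair: r = 2·(1/2)^3 = 1/4).
Hamilton's rule: n·r·B > C  ⇒  n > C/(r·B) = 0.318/(0.25·0.293) = 4.341.
The smallest integer exceeding 4.341 is 5.

5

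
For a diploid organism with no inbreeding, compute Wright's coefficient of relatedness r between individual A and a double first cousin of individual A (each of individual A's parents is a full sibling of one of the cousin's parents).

Each parent–offspring link contributes a factor of 1/2, and independent paths through distinct common ancestors add.
Double first cousins share both grandparent pairs — four paths of length 4: r = 4·(1/2)^4 = 1/4.

0.25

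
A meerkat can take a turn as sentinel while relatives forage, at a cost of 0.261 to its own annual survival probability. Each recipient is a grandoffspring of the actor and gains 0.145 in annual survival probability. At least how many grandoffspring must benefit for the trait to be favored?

8

r to a grandoffspring = 0.25 (two parent–offspring links: r = (1/2)^2 = 1/4).
Hamilton's rule: n·r·B > C  ⇒  n > C/(r·B) = 0.261/(0.25·0.145) = 7.2.
The smallest integer exceeding 7.2 is 8.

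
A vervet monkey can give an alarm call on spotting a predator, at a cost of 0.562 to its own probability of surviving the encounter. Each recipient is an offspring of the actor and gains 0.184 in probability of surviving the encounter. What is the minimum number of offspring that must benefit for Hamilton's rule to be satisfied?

r to an offspring = 0.5 (one parent–offspring link: r = (1/2)^1 = 1/2).
Hamilton's rule: n·r·B > C  ⇒  n > C/(r·B) = 0.562/(0.5·0.184) = 6.109.
The smallest integer exceeding 6.109 is 7.

7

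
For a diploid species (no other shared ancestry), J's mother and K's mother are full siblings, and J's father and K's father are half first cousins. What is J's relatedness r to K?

0.140625

Relatedness sums over independent paths through distinct common ancestors.
J and K are related in two ways: first cousins through their mothers (r = 1/8) and half second cousins through their fathers (r = 1/64).
r = 1/8 + 1/64 = 9/64 = 0.140625.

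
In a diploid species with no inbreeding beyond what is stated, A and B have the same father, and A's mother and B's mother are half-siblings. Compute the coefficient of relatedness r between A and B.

0.3125

Relatedness sums over independent paths through distinct common ancestors.
A and B are related in two ways: half-sibs through their shared father (r = 1/4) and half first cousins through their mothers (r = 1/16).
r = 1/4 + 1/16 = 0.3125.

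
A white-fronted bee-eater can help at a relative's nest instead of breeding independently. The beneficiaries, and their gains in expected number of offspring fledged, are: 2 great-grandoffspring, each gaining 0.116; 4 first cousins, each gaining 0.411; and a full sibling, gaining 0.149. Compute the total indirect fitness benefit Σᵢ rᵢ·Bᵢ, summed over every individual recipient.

0.309

r to a great-grandoffspring = 1/8 (three parent–offspring links: r = (1/2)^3 = 1/8).
r to a first cousin = 1/8 (first cousins share one grandparent pair — two paths of length 4: r = 2·(1/2)^4 = 1/8).
r to a full sibling = 0.5 (full sibs share both parents — two paths of length 2: r = 2·(1/2)^2 = 1/2).
Summing one r·B term per recipient: 2·0.125·0.116 + 4·0.125·0.411 + 1·0.5·0.149 = 0.309.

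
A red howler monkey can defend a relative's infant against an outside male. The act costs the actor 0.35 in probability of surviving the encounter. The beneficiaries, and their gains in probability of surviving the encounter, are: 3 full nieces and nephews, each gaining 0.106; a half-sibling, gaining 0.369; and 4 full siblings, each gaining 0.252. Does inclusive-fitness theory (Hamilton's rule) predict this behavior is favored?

Hamilton's rule: the trait is favored when the sum of r·B over every recipient exceeds the actor's cost C.
r to a full niece or nephew = 0.25 (full aunt/uncle↔niece/nephew: two paths of length 3 through the shared grandparent pair: r = 2·(1/2)^3 = 1/4).
r to a half-sibling = 0.25 (half-sibs share one parent — one path of length 2: r = (1/2)^2 = 1/4).
r to a full sibling = 1/2 (full sibs share both parents — two paths of length 2: r = 2·(1/2)^2 = 1/2).
Summing one r·B term per recipient: 3·0.25·0.106 + 1·0.25·0.369 + 4·0.5·0.252 = 0.67575.
0.67575 > 0.35: the indirect benefit exceeds the cost.

Yes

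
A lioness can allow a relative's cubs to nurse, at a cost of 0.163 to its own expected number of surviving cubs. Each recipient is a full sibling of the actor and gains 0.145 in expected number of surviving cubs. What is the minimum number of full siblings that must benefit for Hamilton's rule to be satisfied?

3

r to a full sibling = 0.5 (full sibs share both parents — two paths of length 2: r = 2·(1/2)^2 = 1/2).
Hamilton's rule: n·r·B > C  ⇒  n > C/(r·B) = 0.163/(0.5·0.145) = 2.248.
The smallest integer exceeding 2.248 is 3.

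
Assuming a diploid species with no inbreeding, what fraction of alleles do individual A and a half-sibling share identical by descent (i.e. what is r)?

Each parent–offspring link contributes a factor of 1/2, and independent paths through distinct common ancestors add.
Half-sibs share one parent — one path of length 2: r = (1/2)^2 = 1/4.

0.25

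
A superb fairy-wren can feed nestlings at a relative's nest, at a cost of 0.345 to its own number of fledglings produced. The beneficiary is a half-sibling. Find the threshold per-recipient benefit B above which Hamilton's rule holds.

r to a half-sibling = 1/4 (half-sibs share one parent — one path of length 2: r = (1/2)^2 = 1/4).
Hamilton's rule with n recipients of equal r: n·r·B > C, so B > C/(n·r) = 0.345/(1·0.25) = 1.38.

1.38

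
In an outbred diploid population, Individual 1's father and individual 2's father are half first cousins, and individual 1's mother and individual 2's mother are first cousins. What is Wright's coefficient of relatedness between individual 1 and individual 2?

With two independent routes of shared ancestry, r is the sum of the two contributions.
Individual 1 and individual 2 are related in two ways: half second cousins through their fathers (r = 1/64) and second cousins through their mothers (r = 1/32).
r = 1/64 + 1/32 = 0.046875.

0.046875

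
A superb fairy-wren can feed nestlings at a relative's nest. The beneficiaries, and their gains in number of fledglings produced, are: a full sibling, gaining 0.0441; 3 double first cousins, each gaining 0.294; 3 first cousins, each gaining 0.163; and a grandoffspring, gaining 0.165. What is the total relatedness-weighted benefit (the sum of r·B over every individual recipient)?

0.344925

r to a full sibling = 1/2 (full sibs share both parents — two paths of length 2: r = 2·(1/2)^2 = 1/2).
r to a double first cousin = 0.25 (double first cousins share both grandparent pairs — four paths of length 4: r = 4·(1/2)^4 = 1/4).
r to a first cousin = 1/8 (first cousins share one grandparent pair — two paths of length 4: r = 2·(1/2)^4 = 1/8).
r to a grandoffspring = 0.25 (two parent–offspring links: r = (1/2)^2 = 1/4).
Summing one r·B term per recipient: 1·0.5·0.0441 + 3·0.25·0.294 + 3·0.125·0.163 + 1·0.25·0.165 = 0.344925.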